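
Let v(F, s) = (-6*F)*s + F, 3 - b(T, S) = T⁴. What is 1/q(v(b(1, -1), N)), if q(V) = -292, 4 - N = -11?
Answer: -1/292 ≈ -0.0034247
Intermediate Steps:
b(T, S) = 3 - T⁴
N = 15 (N = 4 - 1*(-11) = 4 + 11 = 15)
v(F, s) = F - 6*F*s (v(F, s) = -6*F*s + F = F - 6*F*s)
1/q(v(b(1, -1), N)) = 1/(-292) = -1/292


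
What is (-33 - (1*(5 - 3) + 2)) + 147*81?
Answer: 11870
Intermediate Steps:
(-33 - (1*(5 - 3) + 2)) + 147*81 = (-33 - (1*2 + 2)) + 11907 = (-33 - (2 + 2)) + 11907 = (-33 - 1*4) + 11907 = (-33 - 4) + 11907 = -37 + 11907 = 11870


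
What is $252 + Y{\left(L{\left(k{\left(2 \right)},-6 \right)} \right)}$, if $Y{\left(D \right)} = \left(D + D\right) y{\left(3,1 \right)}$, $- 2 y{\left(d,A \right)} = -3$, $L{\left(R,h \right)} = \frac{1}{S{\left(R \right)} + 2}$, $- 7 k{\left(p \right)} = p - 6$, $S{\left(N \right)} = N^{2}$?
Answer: $\frac{9625}{38} \approx 253.29$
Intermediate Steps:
$k{\left(p \right)} = \frac{6}{7} - \frac{p}{7}$ ($k{\left(p \right)} = - \frac{p - 6}{7} = - \frac{-6 + p}{7} = \frac{6}{7} - \frac{p}{7}$)
$L{\left(R,h \right)} = \frac{1}{2 + R^{2}}$ ($L{\left(R,h \right)} = \frac{1}{R^{2} + 2} = \frac{1}{2 + R^{2}}$)
$y{\left(d,A \right)} = \frac{3}{2}$ ($y{\left(d,A \right)} = \left(- \frac{1}{2}\right) \left(-3\right) = \frac{3}{2}$)
$Y{\left(D \right)} = 3 D$ ($Y{\left(D \right)} = \left(D + D\right) \frac{3}{2} = 2 D \frac{3}{2} = 3 D$)
$252 + Y{\left(L{\left(k{\left(2 \right)},-6 \right)} \right)} = 252 + \frac{3}{2 + \left(\frac{6}{7} - \frac{2}{7}\right)^{2}} = 252 + \frac{3}{2 + \left(\frac{4}{7}\right)^{2}} = 252 + \frac{3}{2 + \frac{16}{49}} = 252 + \frac{3}{\frac{114}{49}} = 252 + 3 \cdot \frac{49}{114} = 252 + \frac{49}{38} = \frac{9625}{38}$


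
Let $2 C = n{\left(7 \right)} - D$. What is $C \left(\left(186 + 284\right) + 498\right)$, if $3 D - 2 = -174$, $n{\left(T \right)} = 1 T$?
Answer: $\frac{93412}{3} \approx 31137.0$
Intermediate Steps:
$n{\left(T \right)} = T$
$D = - \frac{172}{3}$ ($D = \frac{2}{3} + \frac{1}{3} \left(-174\right) = \frac{2}{3} - 58 = - \frac{172}{3} \approx -57.333$)
$C = \frac{193}{6}$ ($C = \frac{7 - - \frac{172}{3}}{2} = \frac{7 + \frac{172}{3}}{2} = \frac{1}{2} \cdot \frac{193}{3} = \frac{193}{6} \approx 32.167$)
$C \left(\left(186 + 284\right) + 498\right) = \frac{193 \left(\left(186 + 284\right) + 498\right)}{6} = \frac{193 \left(470 + 498\right)}{6} = \frac{193}{6} \cdot 968 = \frac{93412}{3}$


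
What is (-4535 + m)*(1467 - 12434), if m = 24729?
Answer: -221467598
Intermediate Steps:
(-4535 + m)*(1467 - 12434) = (-4535 + 24729)*(1467 - 12434) = 20194*(-10967) = -221467598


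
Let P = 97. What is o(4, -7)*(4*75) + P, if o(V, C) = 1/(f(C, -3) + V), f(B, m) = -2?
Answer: 247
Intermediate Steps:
o(V, C) = 1/(-2 + V)
o(4, -7)*(4*75) + P = (4*75)/(-2 + 4) + 97 = 300/2 + 97 = (½)*300 + 97 = 150 + 97 = 247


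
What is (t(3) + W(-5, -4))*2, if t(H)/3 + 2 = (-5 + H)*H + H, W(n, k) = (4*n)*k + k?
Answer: 122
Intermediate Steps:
W(n, k) = k + 4*k*n (W(n, k) = 4*k*n + k = k + 4*k*n)
t(H) = -6 + 3*H + 3*H*(-5 + H) (t(H) = -6 + 3*((-5 + H)*H + H) = -6 + 3*(H*(-5 + H) + H) = -6 + 3*(H + H*(-5 + H)) = -6 + (3*H + 3*H*(-5 + H)) = -6 + 3*H + 3*H*(-5 + H))
(t(3) + W(-5, -4))*2 = ((-6 - 12*3 + 3*3²) - 4*(1 + 4*(-5)))*2 = ((-6 - 36 + 3*9) - 4*(1 - 20))*2 = ((-6 - 36 + 27) - 4*(-19))*2 = (-15 + 76)*2 = 61*2 = 122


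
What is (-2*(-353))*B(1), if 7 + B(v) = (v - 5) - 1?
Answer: -8472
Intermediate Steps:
B(v) = -13 + v (B(v) = -7 + ((v - 5) - 1) = -7 + ((-5 + v) - 1) = -7 + (-6 + v) = -13 + v)
(-2*(-353))*B(1) = (-2*(-353))*(-13 + 1) = 706*(-12) = -8472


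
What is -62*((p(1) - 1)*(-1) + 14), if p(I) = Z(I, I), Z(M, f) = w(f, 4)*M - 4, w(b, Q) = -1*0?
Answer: -1178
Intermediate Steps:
w(b, Q) = 0
Z(M, f) = -4 (Z(M, f) = 0*M - 4 = 0 - 4 = -4)
p(I) = -4
-62*((p(1) - 1)*(-1) + 14) = -62*((-4 - 1)*(-1) + 14) = -62*(-5*(-1) + 14) = -62*(5 + 14) = -62*19 = -1178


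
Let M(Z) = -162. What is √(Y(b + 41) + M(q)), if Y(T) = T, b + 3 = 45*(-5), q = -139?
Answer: I*√349 ≈ 18.682*I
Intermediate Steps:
b = -228 (b = -3 + 45*(-5) = -3 - 225 = -228)
√(Y(b + 41) + M(q)) = √((-228 + 41) - 162) = √(-187 - 162) = √(-349) = I*√349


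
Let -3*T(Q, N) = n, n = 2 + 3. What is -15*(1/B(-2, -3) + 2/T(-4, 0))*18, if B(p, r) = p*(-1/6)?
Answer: -486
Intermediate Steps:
B(p, r) = -p/6 (B(p, r) = p*(-1*⅙) = p*(-⅙) = -p/6)
n = 5
T(Q, N) = -5/3 (T(Q, N) = -⅓*5 = -5/3)
-15*(1/B(-2, -3) + 2/T(-4, 0))*18 = -15*(1/(-⅙*(-2)) + 2/(-5/3))*18 = -15*(1/(⅓) + 2*(-⅗))*18 = -15*(1*3 - 6/5)*18 = -15*(3 - 6/5)*18 = -15*9/5*18 = -27*18 = -486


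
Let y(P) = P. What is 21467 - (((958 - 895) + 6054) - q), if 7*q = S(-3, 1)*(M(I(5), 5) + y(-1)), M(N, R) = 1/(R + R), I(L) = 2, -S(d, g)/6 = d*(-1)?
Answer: 537331/35 ≈ 15352.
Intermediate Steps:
S(d, g) = 6*d (S(d, g) = -6*d*(-1) = -(-6)*d = 6*d)
M(N, R) = 1/(2*R)
q = 81/35 (q = ((6*(-3))*((½)/5 - 1))/7 = (-18*((½)*(⅕) - 1))/7 = (-18*(⅒ - 1))/7 = (-18*(-9/10))/7 = (⅐)*(81/5) = 81/35 ≈ 2.3143)
21467 - (((958 - 895) + 6054) - q) = 21467 - (((958 - 895) + 6054) - 1*81/35) = 21467 - ((63 + 6054) - 81/35) = 21467 - (6117 - 81/35) = 21467 - 1*214014/35 = 21467 - 214014/35 = 537331/35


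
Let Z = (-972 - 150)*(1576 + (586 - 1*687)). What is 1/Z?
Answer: -1/1654950 ≈ -6.0425e-7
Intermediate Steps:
Z = -1654950 (Z = -1122*(1576 + (586 - 687)) = -1122*(1576 - 101) = -1122*1475 = -1654950)
1/Z = 1/(-1654950) = -1/1654950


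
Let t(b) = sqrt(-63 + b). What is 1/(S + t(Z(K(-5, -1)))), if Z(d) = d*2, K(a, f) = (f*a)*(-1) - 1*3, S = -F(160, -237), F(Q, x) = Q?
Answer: -160/25679 - I*sqrt(79)/25679 ≈ -0.0062308 - 0.00034613*I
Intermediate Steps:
S = -160 (S = -1*160 = -160)
K(a, f) = -3 - a*f (K(a, f) = (a*f)*(-1) - 3 = -a*f - 3 = -3 - a*f)
Z(d) = 2*d
1/(S + t(Z(K(-5, -1)))) = 1/(-160 + sqrt(-63 + 2*(-3 - 1*(-5)*(-1)))) = 1/(-160 + sqrt(-63 + 2*(-3 - 5))) = 1/(-160 + sqrt(-63 + 2*(-8))) = 1/(-160 + sqrt(-63 - 16)) = 1/(-160 + sqrt(-79)) = 1/(-160 + I*sqrt(79))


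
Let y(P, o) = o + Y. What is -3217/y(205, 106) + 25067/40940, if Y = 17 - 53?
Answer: -12994929/286580 ≈ -45.345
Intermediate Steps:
Y = -36
y(P, o) = -36 + o (y(P, o) = o - 36 = -36 + o)
-3217/y(205, 106) + 25067/40940 = -3217/(-36 + 106) + 25067/40940 = -3217/70 + 25067*(1/40940) = -3217*1/70 + 25067/40940 = -3217/70 + 25067/40940 = -12994929/286580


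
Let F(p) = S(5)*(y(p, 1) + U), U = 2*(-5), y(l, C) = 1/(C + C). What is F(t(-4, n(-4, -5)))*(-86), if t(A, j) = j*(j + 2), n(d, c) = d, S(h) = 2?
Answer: 1634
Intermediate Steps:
y(l, C) = 1/(2*C)
U = -10
t(A, j) = j*(2 + j)
F(p) = -19 (F(p) = 2*((½)/1 - 10) = 2*((½)*1 - 10) = 2*(½ - 10) = 2*(-19/2) = -19)
F(t(-4, n(-4, -5)))*(-86) = -19*(-86) = 1634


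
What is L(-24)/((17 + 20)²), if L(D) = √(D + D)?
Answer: 4*I*√3/1369 ≈ 0.0050608*I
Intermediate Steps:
L(D) = √2*√D (L(D) = √(2*D) = √2*√D)
L(-24)/((17 + 20)²) = (√2*√(-24))/((17 + 20)²) = (√2*(2*I*√6))/(37²) = (4*I*√3)/1369 = (4*I*√3)*(1/1369) = 4*I*√3/1369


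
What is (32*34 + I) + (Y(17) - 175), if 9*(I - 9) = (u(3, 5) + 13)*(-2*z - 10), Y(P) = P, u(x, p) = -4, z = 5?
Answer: 919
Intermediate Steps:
I = -11 (I = 9 + ((-4 + 13)*(-2*5 - 10))/9 = 9 + (9*(-10 - 10))/9 = 9 + (9*(-20))/9 = 9 + (⅑)*(-180) = 9 - 20 = -11)
(32*34 + I) + (Y(17) - 175) = (32*34 - 11) + (17 - 175) = (1088 - 11) - 158 = 1077 - 158 = 919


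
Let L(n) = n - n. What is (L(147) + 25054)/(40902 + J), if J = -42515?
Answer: -25054/1613 ≈ -15.533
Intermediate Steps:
L(n) = 0
(L(147) + 25054)/(40902 + J) = (0 + 25054)/(40902 - 42515) = 25054/(-1613) = 25054*(-1/1613) = -25054/1613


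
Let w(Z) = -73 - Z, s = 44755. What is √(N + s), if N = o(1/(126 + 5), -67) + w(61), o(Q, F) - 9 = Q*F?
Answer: 3*√85098517/131 ≈ 211.26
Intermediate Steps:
o(Q, F) = 9 + F*Q (o(Q, F) = 9 + Q*F = 9 + F*Q)
N = -16442/131 (N = (9 - 67/(126 + 5)) + (-73 - 1*61) = (9 - 67/131) + (-73 - 61) = (9 - 67*1/131) - 134 = (9 - 67/131) - 134 = 1112/131 - 134 = -16442/131 ≈ -125.51)
√(N + s) = √(-16442/131 + 44755) = √(5846463/131) = 3*√85098517/131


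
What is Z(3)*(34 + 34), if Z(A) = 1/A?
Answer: 68/3 ≈ 22.667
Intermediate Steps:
Z(3)*(34 + 34) = (34 + 34)/3 = (⅓)*68 = 68/3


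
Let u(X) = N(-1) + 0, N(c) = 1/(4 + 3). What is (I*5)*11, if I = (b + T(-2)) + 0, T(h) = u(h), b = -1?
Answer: -330/7 ≈ -47.143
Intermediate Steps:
N(c) = 1/7
u(X) = 1/7 (u(X) = 1/7 + 0 = 1/7)
T(h) = 1/7
I = -6/7 (I = (-1 + 1/7) + 0 = -6/7 + 0 = -6/7 ≈ -0.85714)
(I*5)*11 = -6/7*5*11 = -30/7*11 = -330/7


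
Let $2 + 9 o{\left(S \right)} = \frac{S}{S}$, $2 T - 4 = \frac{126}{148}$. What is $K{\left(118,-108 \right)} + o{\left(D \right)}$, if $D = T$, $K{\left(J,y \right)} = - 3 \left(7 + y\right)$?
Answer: $\frac{2726}{9} \approx 302.89$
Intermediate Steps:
$K{\left(J,y \right)} = -21 - 3 y$
$T = \frac{359}{148}$ ($T = 2 + \frac{126 \cdot \frac{1}{148}}{2} = 2 + \frac{1}{2} \cdot \frac{63}{74} = 2 + \frac{63}{148} = \frac{359}{148} \approx 2.4257$)
$D = \frac{359}{148} \approx 2.4257$
$o{\left(S \right)} = - \frac{1}{9}$ ($o{\left(S \right)} = - \frac{2}{9} + \frac{S \frac{1}{S}}{9} = - \frac{2}{9} + \frac{1}{9} \cdot 1 = - \frac{2}{9} + \frac{1}{9} = - \frac{1}{9}$)
$K{\left(118,-108 \right)} + o{\left(D \right)} = \left(-21 - -324\right) - \frac{1}{9} = \left(-21 + 324\right) - \frac{1}{9} = 303 - \frac{1}{9} = \frac{2726}{9}$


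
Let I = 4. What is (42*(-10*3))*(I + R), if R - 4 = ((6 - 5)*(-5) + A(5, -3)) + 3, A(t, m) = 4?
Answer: -12600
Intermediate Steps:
R = 6 (R = 4 + (((6 - 5)*(-5) + 4) + 3) = 4 + ((1*(-5) + 4) + 3) = 4 + ((-5 + 4) + 3) = 4 + (-1 + 3) = 4 + 2 = 6)
(42*(-10*3))*(I + R) = (42*(-10*3))*(4 + 6) = (42*(-30))*10 = -1260*10 = -12600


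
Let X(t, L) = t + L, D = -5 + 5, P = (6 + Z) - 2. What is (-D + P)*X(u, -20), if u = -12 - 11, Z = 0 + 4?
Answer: -344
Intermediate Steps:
Z = 4
u = -23
P = 8 (P = (6 + 4) - 2 = 10 - 2 = 8)
D = 0
X(t, L) = L + t
(-D + P)*X(u, -20) = (-1*0 + 8)*(-20 - 23) = (0 + 8)*(-43) = 8*(-43) = -344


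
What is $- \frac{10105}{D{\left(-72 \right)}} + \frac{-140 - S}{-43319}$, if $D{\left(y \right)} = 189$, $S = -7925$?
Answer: $- \frac{439209860}{8187291} \approx -53.645$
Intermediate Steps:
$- \frac{10105}{D{\left(-72 \right)}} + \frac{-140 - S}{-43319} = - \frac{10105}{189} + \frac{-140 - -7925}{-43319} = \left(-10105\right) \frac{1}{189} + \left(-140 + 7925\right) \left(- \frac{1}{43319}\right) = - \frac{10105}{189} + 7785 \left(- \frac{1}{43319}\right) = - \frac{10105}{189} - \frac{7785}{43319} = - \frac{439209860}{8187291}$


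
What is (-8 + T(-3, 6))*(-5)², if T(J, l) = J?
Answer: -275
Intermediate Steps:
(-8 + T(-3, 6))*(-5)² = (-8 - 3)*(-5)² = -11*25 = -275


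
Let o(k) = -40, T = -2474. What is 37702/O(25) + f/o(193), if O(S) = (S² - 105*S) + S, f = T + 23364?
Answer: -4276583/7900 ≈ -541.34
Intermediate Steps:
f = 20890 (f = -2474 + 23364 = 20890)
O(S) = S² - 104*S
37702/O(25) + f/o(193) = 37702/((25*(-104 + 25))) + 20890/(-40) = 37702/((25*(-79))) + 20890*(-1/40) = 37702/(-1975) - 2089/4 = 37702*(-1/1975) - 2089/4 = -37702/1975 - 2089/4 = -4276583/7900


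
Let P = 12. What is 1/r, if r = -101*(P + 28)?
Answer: -1/4040 ≈ -0.00024752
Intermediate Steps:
r = -4040 (r = -101*(12 + 28) = -101*40 = -4040)
1/r = 1/(-4040) = -1/4040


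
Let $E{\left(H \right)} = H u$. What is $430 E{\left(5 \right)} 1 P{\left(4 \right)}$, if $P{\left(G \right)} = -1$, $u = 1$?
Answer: $-2150$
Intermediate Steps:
$E{\left(H \right)} = H$ ($E{\left(H \right)} = H 1 = H$)
$430 E{\left(5 \right)} 1 P{\left(4 \right)} = 430 \cdot 5 \cdot 1 \left(-1\right) = 430 \cdot 5 \left(-1\right) = 430 \left(-5\right) = -2150$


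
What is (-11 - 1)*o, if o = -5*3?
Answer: 180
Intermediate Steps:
o = -15
(-11 - 1)*o = (-11 - 1)*(-15) = -12*(-15) = 180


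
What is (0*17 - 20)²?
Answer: 400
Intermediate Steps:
(0*17 - 20)² = (0 - 20)² = (-20)² = 400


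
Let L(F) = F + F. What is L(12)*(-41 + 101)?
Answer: 1440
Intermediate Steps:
L(F) = 2*F
L(12)*(-41 + 101) = (2*12)*(-41 + 101) = 24*60 = 1440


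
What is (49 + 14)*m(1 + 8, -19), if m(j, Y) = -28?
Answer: -1764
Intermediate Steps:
(49 + 14)*m(1 + 8, -19) = (49 + 14)*(-28) = 63*(-28) = -1764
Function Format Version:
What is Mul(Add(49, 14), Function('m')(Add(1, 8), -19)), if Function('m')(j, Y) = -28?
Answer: -1764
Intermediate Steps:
Mul(Add(49, 14), Function('m')(Add(1, 8), -19)) = Mul(Add(49, 14), -28) = Mul(63, -28) = -1764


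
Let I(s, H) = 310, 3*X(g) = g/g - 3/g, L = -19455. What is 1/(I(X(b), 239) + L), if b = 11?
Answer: -1/19145 ≈ -5.2233e-5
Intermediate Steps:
X(g) = ⅓ - 1/g (X(g) = (g/g - 3/g)/3 = (1 - 3/g)/3 = ⅓ - 1/g)
1/(I(X(b), 239) + L) = 1/(310 - 19455) = 1/(-19145) = -1/19145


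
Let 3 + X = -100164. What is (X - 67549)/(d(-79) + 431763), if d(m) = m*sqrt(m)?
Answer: -18103390827/46604945302 - 3312391*I*sqrt(79)/46604945302 ≈ -0.38844 - 0.00063172*I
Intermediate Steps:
X = -100167 (X = -3 - 100164 = -100167)
d(m) = m**(3/2)
(X - 67549)/(d(-79) + 431763) = (-100167 - 67549)/((-79)**(3/2) + 431763) = -167716/(-79*I*sqrt(79) + 431763) = -167716/(431763 - 79*I*sqrt(79))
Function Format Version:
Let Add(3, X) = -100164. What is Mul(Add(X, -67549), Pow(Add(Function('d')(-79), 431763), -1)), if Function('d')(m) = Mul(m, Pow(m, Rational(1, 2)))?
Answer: Add(Rational(-18103390827, 46604945302), Mul(Rational(-3312391, 46604945302), I, Pow(79, Rational(1, 2)))) ≈ Add(-0.38844, Mul(-0.00063172, I))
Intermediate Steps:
X = -100167 (X = Add(-3, -100164) = -100167)
Function('d')(m) = Pow(m, Rational(3, 2))
Mul(Add(X, -67549), Pow(Add(Function('d')(-79), 431763), -1)) = Mul(Add(-100167, -67549), Pow(Add(Pow(-79, Rational(3, 2)), 431763), -1)) = Mul(-167716, Pow(Add(Mul(-79, I, Pow(79, Rational(1, 2))), 431763), -1)) = Mul(-167716, Pow(Add(431763, Mul(-79, I, Pow(79, Rational(1, 2)))), -1))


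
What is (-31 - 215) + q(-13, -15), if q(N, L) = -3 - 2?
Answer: -251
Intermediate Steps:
q(N, L) = -5
(-31 - 215) + q(-13, -15) = (-31 - 215) - 5 = -246 - 5 = -251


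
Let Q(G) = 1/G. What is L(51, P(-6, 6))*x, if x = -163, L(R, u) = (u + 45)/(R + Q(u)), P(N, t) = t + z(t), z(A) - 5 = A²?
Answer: -352406/1199 ≈ -293.92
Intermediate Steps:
z(A) = 5 + A²
P(N, t) = 5 + t + t² (P(N, t) = t + (5 + t²) = 5 + t + t²)
L(R, u) = (45 + u)/(R + 1/u) (L(R, u) = (u + 45)/(R + 1/u) = (45 + u)/(R + 1/u))
L(51, P(-6, 6))*x = ((5 + 6 + 6²)*(45 + (5 + 6 + 6²))/(1 + 51*(5 + 6 + 6²)))*(-163) = ((5 + 6 + 36)*(45 + (5 + 6 + 36))/(1 + 51*(5 + 6 + 36)))*(-163) = (47*(45 + 47)/(1 + 51*47))*(-163) = (47*92/(1 + 2397))*(-163) = (47*92/2398)*(-163) = (47*(1/2398)*92)*(-163) = (2162/1199)*(-163) = -352406/1199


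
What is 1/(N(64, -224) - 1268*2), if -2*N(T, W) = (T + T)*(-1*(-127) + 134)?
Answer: -1/19240 ≈ -5.1975e-5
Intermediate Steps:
N(T, W) = -261*T (N(T, W) = -(T + T)*(-1*(-127) + 134)/2 = -2*T*(127 + 134)/2 = -2*T*261/2 = -261*T)
1/(N(64, -224) - 1268*2) = 1/(-261*64 - 1268*2) = 1/(-16704 - 2536) = 1/(-19240) = -1/19240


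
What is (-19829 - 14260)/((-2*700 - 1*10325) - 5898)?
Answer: 34089/17623 ≈ 1.9343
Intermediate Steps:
(-19829 - 14260)/((-2*700 - 1*10325) - 5898) = -34089/((-1400 - 10325) - 5898) = -34089/(-11725 - 5898) = -34089/(-17623) = -34089*(-1/17623) = 34089/17623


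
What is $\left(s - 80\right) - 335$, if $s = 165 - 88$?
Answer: $-338$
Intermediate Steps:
$s = 77$ ($s = 165 - 88 = 77$)
$\left(s - 80\right) - 335 = \left(77 - 80\right) - 335 = -3 - 335 = -338$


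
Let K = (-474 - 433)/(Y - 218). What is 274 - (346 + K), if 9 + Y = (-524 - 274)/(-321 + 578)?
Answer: -4490963/59137 ≈ -75.942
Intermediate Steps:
Y = -3111/257 (Y = -9 + (-524 - 274)/(-321 + 578) = -9 - 798/257 = -3111/257 ≈ -12.105)
K = 233099/59137 (K = (-474 - 433)/(-3111/257 - 218) = -907/(-59137/257) = -907*(-257/59137) = 233099/59137 ≈ 3.9417)
274 - (346 + K) = 274 - (346 + 233099/59137) = 274 - 1*20694501/59137 = 274 - 20694501/59137 = -4490963/59137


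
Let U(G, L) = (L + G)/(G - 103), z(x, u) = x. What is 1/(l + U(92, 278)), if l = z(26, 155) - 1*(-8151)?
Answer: 11/89577 ≈ 0.00012280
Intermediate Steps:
U(G, L) = (G + L)/(-103 + G)
l = 8177 (l = 26 - 1*(-8151) = 26 + 8151 = 8177)
1/(l + U(92, 278)) = 1/(8177 + (92 + 278)/(-103 + 92)) = 1/(8177 + 370/(-11)) = 1/(8177 - 1/11*370) = 1/(8177 - 370/11) = 1/(89577/11) = 11/89577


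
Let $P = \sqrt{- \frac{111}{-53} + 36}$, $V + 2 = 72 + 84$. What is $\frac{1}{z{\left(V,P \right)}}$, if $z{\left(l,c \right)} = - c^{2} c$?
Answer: $- \frac{53 \sqrt{107007}}{4076361} \approx -0.0042531$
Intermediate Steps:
$V = 154$ ($V = -2 + \left(72 + 84\right) = -2 + 156 = 154$)
$P = \frac{\sqrt{107007}}{53}$ ($P = \sqrt{\left(-111\right) \left(- \frac{1}{53}\right) + 36} = \sqrt{\frac{111}{53} + 36} = \sqrt{\frac{2019}{53}} = \frac{\sqrt{107007}}{53} \approx 6.1721$)
$z{\left(l,c \right)} = - c^{3}$
$\frac{1}{z{\left(V,P \right)}} = \frac{1}{\left(-1\right) \left(\frac{\sqrt{107007}}{53}\right)^{3}} = \frac{1}{\left(-1\right) \frac{2019 \sqrt{107007}}{2809}} = \frac{1}{\left(- \frac{2019}{2809}\right) \sqrt{107007}} = - \frac{53 \sqrt{107007}}{4076361}$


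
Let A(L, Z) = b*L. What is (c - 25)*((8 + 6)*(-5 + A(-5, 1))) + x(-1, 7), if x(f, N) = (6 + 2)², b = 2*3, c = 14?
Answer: 5454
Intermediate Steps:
b = 6
A(L, Z) = 6*L
x(f, N) = 64 (x(f, N) = 8² = 64)
(c - 25)*((8 + 6)*(-5 + A(-5, 1))) + x(-1, 7) = (14 - 25)*((8 + 6)*(-5 + 6*(-5))) + 64 = -154*(-5 - 30) + 64 = -154*(-35) + 64 = -11*(-490) + 64 = 5390 + 64 = 5454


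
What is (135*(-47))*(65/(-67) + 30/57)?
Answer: 3584925/1273 ≈ 2816.1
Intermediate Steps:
(135*(-47))*(65/(-67) + 30/57) = -6345*(65*(-1/67) + 30*(1/57)) = -6345*(-65/67 + 10/19) = -6345*(-565/1273) = 3584925/1273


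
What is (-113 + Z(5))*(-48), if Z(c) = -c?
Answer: 5664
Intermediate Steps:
(-113 + Z(5))*(-48) = (-113 - 1*5)*(-48) = (-113 - 5)*(-48) = -118*(-48) = 5664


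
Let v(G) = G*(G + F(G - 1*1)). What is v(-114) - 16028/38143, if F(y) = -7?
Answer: 526128514/38143 ≈ 13794.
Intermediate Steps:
v(G) = G*(-7 + G) (v(G) = G*(G - 7) = G*(-7 + G))
v(-114) - 16028/38143 = -114*(-7 - 114) - 16028/38143 = -114*(-121) - 16028*1/38143 = 13794 - 16028/38143 = 526128514/38143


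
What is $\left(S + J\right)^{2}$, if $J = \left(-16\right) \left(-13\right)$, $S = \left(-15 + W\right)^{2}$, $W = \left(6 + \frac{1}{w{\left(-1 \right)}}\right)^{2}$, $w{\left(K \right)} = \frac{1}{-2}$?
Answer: $43681$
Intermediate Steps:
$w{\left(K \right)} = - \frac{1}{2}$
$W = 16$ ($W = \left(6 + \frac{1}{- \frac{1}{2}}\right)^{2} = \left(6 - 2\right)^{2} = 4^{2} = 16$)
$S = 1$ ($S = \left(-15 + 16\right)^{2} = 1^{2} = 1$)
$J = 208$
$\left(S + J\right)^{2} = \left(1 + 208\right)^{2} = 209^{2} = 43681$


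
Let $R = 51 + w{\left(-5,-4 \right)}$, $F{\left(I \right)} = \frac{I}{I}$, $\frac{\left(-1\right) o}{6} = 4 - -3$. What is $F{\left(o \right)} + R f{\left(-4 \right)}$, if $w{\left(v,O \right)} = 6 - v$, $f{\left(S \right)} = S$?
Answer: $-247$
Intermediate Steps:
$o = -42$ ($o = - 6 \left(4 - -3\right) = - 6 \left(4 + 3\right) = \left(-6\right) 7 = -42$)
$F{\left(I \right)} = 1$
$R = 62$ ($R = 51 + \left(6 - -5\right) = 51 + \left(6 + 5\right) = 51 + 11 = 62$)
$F{\left(o \right)} + R f{\left(-4 \right)} = 1 + 62 \left(-4\right) = 1 - 248 = -247$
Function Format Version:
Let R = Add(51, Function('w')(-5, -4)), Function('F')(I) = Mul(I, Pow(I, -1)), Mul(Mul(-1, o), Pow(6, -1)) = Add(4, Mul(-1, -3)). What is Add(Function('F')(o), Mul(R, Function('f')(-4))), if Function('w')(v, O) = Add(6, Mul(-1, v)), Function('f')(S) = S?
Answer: -247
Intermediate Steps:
o = -42 (o = Mul(-6, Add(4, Mul(-1, -3))) = Mul(-6, Add(4, 3)) = Mul(-6, 7) = -42)
Function('F')(I) = 1
R = 62 (R = Add(51, Add(6, Mul(-1, -5))) = Add(51, Add(6, 5)) = Add(51, 11) = 62)
Add(Function('F')(o), Mul(R, Function('f')(-4))) = Add(1, Mul(62, -4)) = Add(1, -248) = -247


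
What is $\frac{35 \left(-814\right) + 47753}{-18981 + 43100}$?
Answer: $\frac{19263}{24119} \approx 0.79867$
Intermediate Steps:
$\frac{35 \left(-814\right) + 47753}{-18981 + 43100} = \frac{-28490 + 47753}{24119} = 19263 \cdot \frac{1}{24119} = \frac{19263}{24119}$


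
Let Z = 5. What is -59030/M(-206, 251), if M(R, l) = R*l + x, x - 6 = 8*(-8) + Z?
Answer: 59030/51759 ≈ 1.1405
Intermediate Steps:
x = -53 (x = 6 + (8*(-8) + 5) = 6 + (-64 + 5) = 6 - 59 = -53)
M(R, l) = -53 + R*l (M(R, l) = R*l - 53 = -53 + R*l)
-59030/M(-206, 251) = -59030/(-53 - 206*251) = -59030/(-53 - 51706) = -59030/(-51759) = -59030*(-1/51759) = 59030/51759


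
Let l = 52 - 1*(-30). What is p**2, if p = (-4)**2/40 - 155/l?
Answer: 373321/168100 ≈ 2.2208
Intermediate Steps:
l = 82 (l = 52 + 30 = 82)
p = -611/410 (p = (-4)**2/40 - 155/82 = 16*(1/40) - 155*1/82 = 2/5 - 155/82 = -611/410 ≈ -1.4902)
p**2 = (-611/410)**2 = 373321/168100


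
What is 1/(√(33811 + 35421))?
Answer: √4327/17308 ≈ 0.0038006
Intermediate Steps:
1/(√(33811 + 35421)) = 1/(√69232) = 1/(4*√4327) = √4327/17308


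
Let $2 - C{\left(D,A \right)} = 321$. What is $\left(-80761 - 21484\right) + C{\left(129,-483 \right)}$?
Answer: $-102564$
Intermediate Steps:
$C{\left(D,A \right)} = -319$ ($C{\left(D,A \right)} = 2 - 321 = -319$)
$\left(-80761 - 21484\right) + C{\left(129,-483 \right)} = \left(-80761 - 21484\right) - 319 = -102245 - 319 = -102564$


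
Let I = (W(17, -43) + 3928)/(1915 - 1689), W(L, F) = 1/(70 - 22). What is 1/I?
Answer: 10848/188545 ≈ 0.057535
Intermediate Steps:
W(L, F) = 1/48
I = 188545/10848 (I = (1/48 + 3928)/(1915 - 1689) = (188545/48)/226 = (188545/48)*(1/226) = 188545/10848 ≈ 17.381)
1/I = 1/(188545/10848) = 10848/188545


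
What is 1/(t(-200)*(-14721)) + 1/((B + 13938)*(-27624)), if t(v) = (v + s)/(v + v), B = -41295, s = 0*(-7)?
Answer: -503801605/3708267831576 ≈ -0.00013586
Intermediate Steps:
s = 0
t(v) = 1/2 (t(v) = (v + 0)/(v + v) = v/((2*v)) = v*(1/(2*v)) = 1/2)
1/(t(-200)*(-14721)) + 1/((B + 13938)*(-27624)) = 1/((1/2)*(-14721)) + 1/((-41295 + 13938)*(-27624)) = 2*(-1/14721) - 1/27624/(-27357) = -2/14721 - 1/27357*(-1/27624) = -2/14721 + 1/755709768 = -503801605/3708267831576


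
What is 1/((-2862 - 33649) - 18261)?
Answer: -1/54772 ≈ -1.8258e-5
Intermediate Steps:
1/((-2862 - 33649) - 18261) = 1/(-36511 - 18261) = 1/(-54772) = -1/54772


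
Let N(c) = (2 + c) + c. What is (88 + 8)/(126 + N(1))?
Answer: 48/65 ≈ 0.73846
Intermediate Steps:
N(c) = 2 + 2*c
(88 + 8)/(126 + N(1)) = (88 + 8)/(126 + (2 + 2*1)) = 96/(126 + (2 + 2)) = 96/(126 + 4) = 96/130 = 96*(1/130) = 48/65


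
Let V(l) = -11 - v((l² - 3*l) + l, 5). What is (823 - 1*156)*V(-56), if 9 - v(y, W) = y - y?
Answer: -13340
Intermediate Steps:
v(y, W) = 9 (v(y, W) = 9 - (y - y) = 9 - 1*0 = 9 + 0 = 9)
V(l) = -20 (V(l) = -11 - 1*9 = -11 - 9 = -20)
(823 - 1*156)*V(-56) = (823 - 1*156)*(-20) = (823 - 156)*(-20) = 667*(-20) = -13340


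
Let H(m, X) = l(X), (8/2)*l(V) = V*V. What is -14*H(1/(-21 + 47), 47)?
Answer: -15463/2 ≈ -7731.5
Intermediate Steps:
l(V) = V²/4 (l(V) = (V*V)/4 = V²/4)
H(m, X) = X²/4
-14*H(1/(-21 + 47), 47) = -7*47²/2 = -7*2209/2 = -14*2209/4 = -15463/2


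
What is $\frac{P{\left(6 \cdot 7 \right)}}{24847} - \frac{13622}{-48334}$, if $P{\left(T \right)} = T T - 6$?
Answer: $\frac{211718503}{600477449} \approx 0.35258$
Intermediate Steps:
$P{\left(T \right)} = -6 + T^{2}$ ($P{\left(T \right)} = T^{2} - 6 = -6 + T^{2}$)
$\frac{P{\left(6 \cdot 7 \right)}}{24847} - \frac{13622}{-48334} = \frac{-6 + \left(6 \cdot 7\right)^{2}}{24847} - \frac{13622}{-48334} = \left(-6 + 42^{2}\right) \frac{1}{24847} - - \frac{6811}{24167} = \left(-6 + 1764\right) \frac{1}{24847} + \frac{6811}{24167} = 1758 \cdot \frac{1}{24847} + \frac{6811}{24167} = \frac{1758}{24847} + \frac{6811}{24167} = \frac{211718503}{600477449}$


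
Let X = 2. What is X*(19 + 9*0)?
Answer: 38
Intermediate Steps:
X*(19 + 9*0) = 2*(19 + 9*0) = 2*(19 + 0) = 2*19 = 38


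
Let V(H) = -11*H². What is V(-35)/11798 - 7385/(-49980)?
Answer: -492733/495516 ≈ -0.99438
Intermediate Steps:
V(-35)/11798 - 7385/(-49980) = -11*(-35)²/11798 - 7385/(-49980) = -11*1225*(1/11798) - 7385*(-1/49980) = -13475*1/11798 + 211/1428 = -13475/11798 + 211/1428 = -492733/495516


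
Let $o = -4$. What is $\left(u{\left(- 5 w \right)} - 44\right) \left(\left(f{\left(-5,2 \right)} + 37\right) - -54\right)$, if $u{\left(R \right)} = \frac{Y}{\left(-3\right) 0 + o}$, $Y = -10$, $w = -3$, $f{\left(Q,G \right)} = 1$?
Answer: $-3818$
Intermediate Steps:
$u{\left(R \right)} = \frac{5}{2}$ ($u{\left(R \right)} = - \frac{10}{\left(-3\right) 0 - 4} = - \frac{10}{0 - 4} = - \frac{10}{-4} = \left(-10\right) \left(- \frac{1}{4}\right) = \frac{5}{2}$)
$\left(u{\left(- 5 w \right)} - 44\right) \left(\left(f{\left(-5,2 \right)} + 37\right) - -54\right) = \left(\frac{5}{2} - 44\right) \left(\left(1 + 37\right) - -54\right) = - \frac{83 \left(38 + 54\right)}{2} = \left(- \frac{83}{2}\right) 92 = -3818$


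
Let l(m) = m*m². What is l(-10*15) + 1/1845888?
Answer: -6229871999999/1845888 ≈ -3.3750e+6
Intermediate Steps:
l(m) = m³
l(-10*15) + 1/1845888 = (-10*15)³ + 1/1845888 = (-150)³ + 1/1845888 = -3375000 + 1/1845888 = -6229871999999/1845888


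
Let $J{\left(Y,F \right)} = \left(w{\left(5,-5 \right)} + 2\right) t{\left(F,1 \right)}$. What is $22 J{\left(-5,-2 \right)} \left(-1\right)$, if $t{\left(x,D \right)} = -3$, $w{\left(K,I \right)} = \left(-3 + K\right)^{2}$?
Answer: $396$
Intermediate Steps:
$J{\left(Y,F \right)} = -18$ ($J{\left(Y,F \right)} = \left(\left(-3 + 5\right)^{2} + 2\right) \left(-3\right) = \left(2^{2} + 2\right) \left(-3\right) = \left(4 + 2\right) \left(-3\right) = 6 \left(-3\right) = -18$)
$22 J{\left(-5,-2 \right)} \left(-1\right) = 22 \left(-18\right) \left(-1\right) = \left(-396\right) \left(-1\right) = 396$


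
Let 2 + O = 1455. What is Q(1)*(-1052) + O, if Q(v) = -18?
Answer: 20389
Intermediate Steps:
O = 1453 (O = -2 + 1455 = 1453)
Q(1)*(-1052) + O = -18*(-1052) + 1453 = 18936 + 1453 = 20389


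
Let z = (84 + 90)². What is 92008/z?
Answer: 23002/7569 ≈ 3.0390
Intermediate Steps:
z = 30276 (z = 174² = 30276)
92008/z = 92008/30276 = 92008*(1/30276) = 23002/7569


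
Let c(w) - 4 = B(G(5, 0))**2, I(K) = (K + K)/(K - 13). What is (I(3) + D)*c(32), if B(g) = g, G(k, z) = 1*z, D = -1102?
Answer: -22052/5 ≈ -4410.4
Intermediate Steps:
G(k, z) = z
I(K) = 2*K/(-13 + K) (I(K) = (2*K)/(-13 + K) = 2*K/(-13 + K))
c(w) = 4 (c(w) = 4 + 0**2 = 4 + 0 = 4)
(I(3) + D)*c(32) = (2*3/(-13 + 3) - 1102)*4 = (2*3/(-10) - 1102)*4 = (2*3*(-1/10) - 1102)*4 = (-3/5 - 1102)*4 = -5513/5*4 = -22052/5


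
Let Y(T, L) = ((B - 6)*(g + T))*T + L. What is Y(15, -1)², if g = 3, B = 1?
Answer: 1825201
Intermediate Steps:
Y(T, L) = L + T*(-15 - 5*T) (Y(T, L) = ((1 - 6)*(3 + T))*T + L = (-5*(3 + T))*T + L = (-15 - 5*T)*T + L = T*(-15 - 5*T) + L = L + T*(-15 - 5*T))
Y(15, -1)² = (-1 - 15*15 - 5*15²)² = (-1 - 225 - 5*225)² = (-1 - 225 - 1125)² = (-1351)² = 1825201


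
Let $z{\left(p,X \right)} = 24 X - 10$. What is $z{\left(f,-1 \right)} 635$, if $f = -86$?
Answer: $-21590$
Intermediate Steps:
$z{\left(p,X \right)} = -10 + 24 X$
$z{\left(f,-1 \right)} 635 = \left(-10 + 24 \left(-1\right)\right) 635 = \left(-10 - 24\right) 635 = \left(-34\right) 635 = -21590$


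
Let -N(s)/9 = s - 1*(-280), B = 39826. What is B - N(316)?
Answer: 45190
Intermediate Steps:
N(s) = -2520 - 9*s (N(s) = -9*(s - 1*(-280)) = -9*(s + 280) = -9*(280 + s) = -2520 - 9*s)
B - N(316) = 39826 - (-2520 - 9*316) = 39826 - (-2520 - 2844) = 39826 - 1*(-5364) = 39826 + 5364 = 45190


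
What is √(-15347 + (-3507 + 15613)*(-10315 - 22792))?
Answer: I*√400808689 ≈ 20020.0*I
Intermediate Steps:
√(-15347 + (-3507 + 15613)*(-10315 - 22792)) = √(-15347 + 12106*(-33107)) = √(-15347 - 400793342) = √(-400808689) = I*√400808689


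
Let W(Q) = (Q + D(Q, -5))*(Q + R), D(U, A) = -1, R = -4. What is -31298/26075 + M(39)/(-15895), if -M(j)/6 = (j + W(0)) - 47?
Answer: -99621502/82892425 ≈ -1.2018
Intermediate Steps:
W(Q) = (-1 + Q)*(-4 + Q) (W(Q) = (Q - 1)*(Q - 4) = (-1 + Q)*(-4 + Q))
M(j) = 258 - 6*j (M(j) = -6*((j + (4 + 0² - 5*0)) - 47) = -6*((j + (4 + 0 + 0)) - 47) = -6*((j + 4) - 47) = -6*((4 + j) - 47) = -6*(-43 + j) = 258 - 6*j)
-31298/26075 + M(39)/(-15895) = -31298/26075 + (258 - 6*39)/(-15895) = -31298*1/26075 + (258 - 234)*(-1/15895) = -31298/26075 + 24*(-1/15895) = -31298/26075 - 24/15895 = -99621502/82892425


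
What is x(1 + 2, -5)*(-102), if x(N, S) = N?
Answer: -306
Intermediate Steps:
x(1 + 2, -5)*(-102) = (1 + 2)*(-102) = 3*(-102) = -306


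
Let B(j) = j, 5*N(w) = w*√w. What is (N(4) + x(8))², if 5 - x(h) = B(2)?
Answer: 529/25 ≈ 21.160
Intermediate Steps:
N(w) = w^(3/2)/5 (N(w) = (w*√w)/5 = w^(3/2)/5)
x(h) = 3 (x(h) = 5 - 1*2 = 5 - 2 = 3)
(N(4) + x(8))² = (4^(3/2)/5 + 3)² = ((⅕)*8 + 3)² = (8/5 + 3)² = (23/5)² = 529/25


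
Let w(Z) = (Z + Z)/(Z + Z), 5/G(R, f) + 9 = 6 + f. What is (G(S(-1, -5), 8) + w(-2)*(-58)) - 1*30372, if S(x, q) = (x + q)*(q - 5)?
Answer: -30429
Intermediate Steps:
S(x, q) = (-5 + q)*(q + x) (S(x, q) = (q + x)*(-5 + q) = (-5 + q)*(q + x))
G(R, f) = 5/(-3 + f) (G(R, f) = 5/(-9 + (6 + f)) = 5/(-3 + f))
w(Z) = 1 (w(Z) = (2*Z)/((2*Z)) = (2*Z)*(1/(2*Z)) = 1)
(G(S(-1, -5), 8) + w(-2)*(-58)) - 1*30372 = (5/(-3 + 8) + 1*(-58)) - 1*30372 = (5/5 - 58) - 30372 = (5*(1/5) - 58) - 30372 = (1 - 58) - 30372 = -57 - 30372 = -30429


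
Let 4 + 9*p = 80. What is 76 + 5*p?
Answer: 1064/9 ≈ 118.22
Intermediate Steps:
p = 76/9 (p = -4/9 + (1/9)*80 = -4/9 + 80/9 = 76/9 ≈ 8.4444)
76 + 5*p = 76 + 5*(76/9) = 76 + 380/9 = 1064/9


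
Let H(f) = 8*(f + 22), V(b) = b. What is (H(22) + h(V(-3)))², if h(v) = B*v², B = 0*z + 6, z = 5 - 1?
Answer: 164836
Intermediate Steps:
z = 4
H(f) = 176 + 8*f (H(f) = 8*(22 + f) = 176 + 8*f)
B = 6 (B = 0*4 + 6 = 0 + 6 = 6)
h(v) = 6*v²
(H(22) + h(V(-3)))² = ((176 + 8*22) + 6*(-3)²)² = ((176 + 176) + 6*9)² = (352 + 54)² = 406² = 164836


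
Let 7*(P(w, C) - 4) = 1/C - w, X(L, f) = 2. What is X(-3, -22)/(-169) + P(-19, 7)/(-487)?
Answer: -103496/4032847 ≈ -0.025663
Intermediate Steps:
P(w, C) = 4 - w/7 + 1/(7*C) (P(w, C) = 4 + (1/C - w)/7 = 4 + (-w/7 + 1/(7*C)) = 4 - w/7 + 1/(7*C))
X(-3, -22)/(-169) + P(-19, 7)/(-487) = 2/(-169) + ((⅐)*(1 - 1*7*(-28 - 19))/7)/(-487) = 2*(-1/169) + ((⅐)*(⅐)*(1 - 1*7*(-47)))*(-1/487) = -2/169 + ((⅐)*(⅐)*(1 + 329))*(-1/487) = -2/169 + ((⅐)*(⅐)*330)*(-1/487) = -2/169 + (330/49)*(-1/487) = -2/169 - 330/23863 = -103496/4032847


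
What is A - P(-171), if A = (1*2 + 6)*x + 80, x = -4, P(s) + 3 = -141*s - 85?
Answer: -23975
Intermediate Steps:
P(s) = -88 - 141*s (P(s) = -3 + (-141*s - 85) = -3 + (-85 - 141*s) = -88 - 141*s)
A = 48 (A = (1*2 + 6)*(-4) + 80 = (2 + 6)*(-4) + 80 = 8*(-4) + 80 = -32 + 80 = 48)
A - P(-171) = 48 - (-88 - 141*(-171)) = 48 - (-88 + 24111) = 48 - 1*24023 = 48 - 24023 = -23975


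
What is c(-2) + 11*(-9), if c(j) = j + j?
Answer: -103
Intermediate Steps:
c(j) = 2*j
c(-2) + 11*(-9) = 2*(-2) + 11*(-9) = -4 - 99 = -103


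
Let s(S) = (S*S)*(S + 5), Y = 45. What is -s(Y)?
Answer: -101250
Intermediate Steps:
s(S) = S²*(5 + S)
-s(Y) = -45²*(5 + 45) = -2025*50 = -1*101250 = -101250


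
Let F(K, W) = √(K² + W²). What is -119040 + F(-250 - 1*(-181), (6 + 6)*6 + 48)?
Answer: -119040 + 3*√2129 ≈ -1.1890e+5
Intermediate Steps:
-119040 + F(-250 - 1*(-181), (6 + 6)*6 + 48) = -119040 + √((-250 - 1*(-181))² + ((6 + 6)*6 + 48)²) = -119040 + √((-250 + 181)² + (12*6 + 48)²) = -119040 + √((-69)² + (72 + 48)²) = -119040 + √(4761 + 120²) = -119040 + √(4761 + 14400) = -119040 + √19161 = -119040 + 3*√2129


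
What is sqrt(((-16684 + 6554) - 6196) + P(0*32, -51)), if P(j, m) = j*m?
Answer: 3*I*sqrt(1814) ≈ 127.77*I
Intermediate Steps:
sqrt(((-16684 + 6554) - 6196) + P(0*32, -51)) = sqrt(((-16684 + 6554) - 6196) + (0*32)*(-51)) = sqrt((-10130 - 6196) + 0*(-51)) = sqrt(-16326 + 0) = sqrt(-16326) = 3*I*sqrt(1814)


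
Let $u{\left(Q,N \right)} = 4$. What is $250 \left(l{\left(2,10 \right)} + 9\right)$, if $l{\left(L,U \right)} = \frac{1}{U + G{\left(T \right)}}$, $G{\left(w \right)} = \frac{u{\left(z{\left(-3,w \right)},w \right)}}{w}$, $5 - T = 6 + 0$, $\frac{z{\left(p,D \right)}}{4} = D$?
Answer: $\frac{6875}{3} \approx 2291.7$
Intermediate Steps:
$z{\left(p,D \right)} = 4 D$
$T = -1$ ($T = 5 - \left(6 + 0\right) = 5 - 6 = -1$)
$G{\left(w \right)} = \frac{4}{w}$
$l{\left(L,U \right)} = \frac{1}{-4 + U}$ ($l{\left(L,U \right)} = \frac{1}{U + \frac{4}{-1}} = \frac{1}{U + 4 \left(-1\right)} = \frac{1}{U - 4} = \frac{1}{-4 + U}$)
$250 \left(l{\left(2,10 \right)} + 9\right) = 250 \left(\frac{1}{-4 + 10} + 9\right) = 250 \left(\frac{1}{6} + 9\right) = 250 \cdot \frac{55}{6} = \frac{6875}{3}$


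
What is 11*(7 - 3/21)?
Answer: 528/7 ≈ 75.429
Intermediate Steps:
11*(7 - 3/21) = 11*(7 - 3*1/21) = 11*(7 - ⅐) = 11*(48/7) = 528/7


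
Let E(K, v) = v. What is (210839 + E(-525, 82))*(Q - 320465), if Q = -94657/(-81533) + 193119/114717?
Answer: -210734926549907390283/3117740387 ≈ -6.7592e+10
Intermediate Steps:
Q = 8868112832/3117740387 (Q = -94657*(-1/81533) + 193119*(1/114717) = 94657/81533 + 64373/38239 = 8868112832/3117740387 ≈ 2.8444)
(210839 + E(-525, 82))*(Q - 320465) = (210839 + 82)*(8868112832/3117740387 - 320465) = 210921*(-999117805007123/3117740387) = -210734926549907390283/3117740387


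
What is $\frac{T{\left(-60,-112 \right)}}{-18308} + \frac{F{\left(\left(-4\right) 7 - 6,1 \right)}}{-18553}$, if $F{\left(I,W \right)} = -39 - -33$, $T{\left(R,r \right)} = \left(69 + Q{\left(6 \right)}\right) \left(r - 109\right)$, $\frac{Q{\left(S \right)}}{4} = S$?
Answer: $\frac{381429657}{339668324} \approx 1.1229$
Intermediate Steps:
$Q{\left(S \right)} = 4 S$
$T{\left(R,r \right)} = -10137 + 93 r$ ($T{\left(R,r \right)} = \left(69 + 4 \cdot 6\right) \left(r - 109\right) = \left(69 + 24\right) \left(-109 + r\right) = 93 \left(-109 + r\right) = -10137 + 93 r$)
$F{\left(I,W \right)} = -6$ ($F{\left(I,W \right)} = -39 + 33 = -6$)
$\frac{T{\left(-60,-112 \right)}}{-18308} + \frac{F{\left(\left(-4\right) 7 - 6,1 \right)}}{-18553} = \frac{-10137 + 93 \left(-112\right)}{-18308} - \frac{6}{-18553} = \left(-10137 - 10416\right) \left(- \frac{1}{18308}\right) - - \frac{6}{18553} = \left(-20553\right) \left(- \frac{1}{18308}\right) + \frac{6}{18553} = \frac{20553}{18308} + \frac{6}{18553} = \frac{381429657}{339668324}$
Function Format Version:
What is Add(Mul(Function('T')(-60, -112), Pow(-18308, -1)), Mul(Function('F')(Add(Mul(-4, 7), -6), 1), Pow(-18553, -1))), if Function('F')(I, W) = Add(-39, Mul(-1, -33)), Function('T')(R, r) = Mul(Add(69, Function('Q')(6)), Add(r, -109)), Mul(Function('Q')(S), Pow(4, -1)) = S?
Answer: Rational(381429657, 339668324) ≈ 1.1229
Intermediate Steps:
Function('Q')(S) = Mul(4, S)
Function('T')(R, r) = Add(-10137, Mul(93, r)) (Function('T')(R, r) = Mul(Add(69, Mul(4, 6)), Add(r, -109)) = Mul(Add(69, 24), Add(-109, r)) = Mul(93, Add(-109, r)) = Add(-10137, Mul(93, r)))
Function('F')(I, W) = -6 (Function('F')(I, W) = Add(-39, 33) = -6)
Add(Mul(Function('T')(-60, -112), Pow(-18308, -1)), Mul(Function('F')(Add(Mul(-4, 7), -6), 1), Pow(-18553, -1))) = Add(Mul(Add(-10137, Mul(93, -112)), Pow(-18308, -1)), Mul(-6, Pow(-18553, -1))) = Add(Mul(Add(-10137, -10416), Rational(-1, 18308)), Mul(-6, Rational(-1, 18553))) = Add(Mul(-20553, Rational(-1, 18308)), Rational(6, 18553)) = Add(Rational(20553, 18308), Rational(6, 18553)) = Rational(381429657, 339668324)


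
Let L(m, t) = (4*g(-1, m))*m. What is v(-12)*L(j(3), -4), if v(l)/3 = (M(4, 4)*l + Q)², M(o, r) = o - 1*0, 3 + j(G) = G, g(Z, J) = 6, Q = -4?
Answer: 0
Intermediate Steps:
j(G) = -3 + G
L(m, t) = 24*m (L(m, t) = (4*6)*m = 24*m)
M(o, r) = o (M(o, r) = o + 0 = o)
v(l) = 3*(-4 + 4*l)² (v(l) = 3*(4*l - 4)² = 3*(-4 + 4*l)²)
v(-12)*L(j(3), -4) = (48*(-1 - 12)²)*(24*(-3 + 3)) = (48*(-13)²)*(24*0) = (48*169)*0 = 8112*0 = 0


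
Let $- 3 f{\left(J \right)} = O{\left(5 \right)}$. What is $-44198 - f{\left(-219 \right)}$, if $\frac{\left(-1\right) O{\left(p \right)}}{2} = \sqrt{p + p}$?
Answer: $-44198 - \frac{2 \sqrt{10}}{3} \approx -44200.0$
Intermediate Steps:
$O{\left(p \right)} = - 2 \sqrt{2} \sqrt{p}$ ($O{\left(p \right)} = - 2 \sqrt{p + p} = - 2 \sqrt{2 p} = - 2 \sqrt{2} \sqrt{p}$)
$f{\left(J \right)} = \frac{2 \sqrt{10}}{3}$ ($f{\left(J \right)} = - \frac{\left(-2\right) \sqrt{2} \sqrt{5}}{3} = - \frac{\left(-2\right) \sqrt{10}}{3} = \frac{2 \sqrt{10}}{3}$)
$-44198 - f{\left(-219 \right)} = -44198 - \frac{2 \sqrt{10}}{3}$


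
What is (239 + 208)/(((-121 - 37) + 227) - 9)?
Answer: 149/20 ≈ 7.4500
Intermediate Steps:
(239 + 208)/(((-121 - 37) + 227) - 9) = 447/((-158 + 227) - 9) = 447/(69 - 9) = 447/60 = 447*(1/60) = 149/20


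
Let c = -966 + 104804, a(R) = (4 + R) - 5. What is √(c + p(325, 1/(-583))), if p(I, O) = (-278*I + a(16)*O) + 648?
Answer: 3*√533851351/583 ≈ 118.89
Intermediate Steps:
a(R) = -1 + R
p(I, O) = 648 - 278*I + 15*O (p(I, O) = (-278*I + (-1 + 16)*O) + 648 = (-278*I + 15*O) + 648 = 648 - 278*I + 15*O)
c = 103838
√(c + p(325, 1/(-583))) = √(103838 + (648 - 278*325 + 15/(-583))) = √(103838 + (648 - 90350 + 15*(-1/583))) = √(103838 + (648 - 90350 - 15/583)) = √(103838 - 52296281/583) = √(8241273/583) = 3*√533851351/583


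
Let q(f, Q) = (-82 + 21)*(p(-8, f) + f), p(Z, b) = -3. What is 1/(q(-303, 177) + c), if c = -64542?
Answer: -1/45876 ≈ -2.1798e-5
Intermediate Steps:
q(f, Q) = 183 - 61*f (q(f, Q) = (-82 + 21)*(-3 + f) = -61*(-3 + f) = 183 - 61*f)
1/(q(-303, 177) + c) = 1/((183 - 61*(-303)) - 64542) = 1/((183 + 18483) - 64542) = 1/(18666 - 64542) = 1/(-45876) = -1/45876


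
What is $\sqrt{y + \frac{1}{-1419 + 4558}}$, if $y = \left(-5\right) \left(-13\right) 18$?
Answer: $\frac{\sqrt{11528388709}}{3139} \approx 34.205$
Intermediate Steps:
$y = 1170$ ($y = 65 \cdot 18 = 1170$)
$\sqrt{y + \frac{1}{-1419 + 4558}} = \sqrt{1170 + \frac{1}{-1419 + 4558}} = \sqrt{1170 + \frac{1}{3139}} = \sqrt{\frac{3672631}{3139}} = \frac{\sqrt{11528388709}}{3139}$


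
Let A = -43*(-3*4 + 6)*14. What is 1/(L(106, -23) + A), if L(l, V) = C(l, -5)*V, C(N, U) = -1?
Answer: 1/3635 ≈ 0.00027510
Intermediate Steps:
L(l, V) = -V
A = 3612 (A = -43*(-12 + 6)*14 = -43*(-6)*14 = 258*14 = 3612)
1/(L(106, -23) + A) = 1/(-1*(-23) + 3612) = 1/(23 + 3612) = 1/3635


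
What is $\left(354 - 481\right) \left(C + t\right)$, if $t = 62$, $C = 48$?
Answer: $-13970$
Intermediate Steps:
$\left(354 - 481\right) \left(C + t\right) = \left(354 - 481\right) \left(48 + 62\right) = \left(-127\right) 110 = -13970$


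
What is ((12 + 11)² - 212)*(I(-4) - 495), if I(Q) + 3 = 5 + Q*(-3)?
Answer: -152477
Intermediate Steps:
I(Q) = 2 - 3*Q (I(Q) = -3 + (5 + Q*(-3)) = -3 + (5 - 3*Q) = 2 - 3*Q)
((12 + 11)² - 212)*(I(-4) - 495) = ((12 + 11)² - 212)*((2 - 3*(-4)) - 495) = (23² - 212)*((2 + 12) - 495) = (529 - 212)*(14 - 495) = 317*(-481) = -152477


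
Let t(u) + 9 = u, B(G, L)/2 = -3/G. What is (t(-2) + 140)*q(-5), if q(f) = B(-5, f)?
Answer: 774/5 ≈ 154.80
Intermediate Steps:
B(G, L) = -6/G (B(G, L) = 2*(-3/G) = -6/G)
t(u) = -9 + u
q(f) = 6/5 (q(f) = -6/(-5) = -6*(-1/5) = 6/5)
(t(-2) + 140)*q(-5) = ((-9 - 2) + 140)*(6/5) = (-11 + 140)*(6/5) = 129*(6/5) = 774/5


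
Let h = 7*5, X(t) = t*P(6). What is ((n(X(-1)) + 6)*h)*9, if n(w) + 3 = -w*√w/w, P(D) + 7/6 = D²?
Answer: 945 - 105*I*√1254/2 ≈ 945.0 - 1859.1*I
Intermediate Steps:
P(D) = -7/6 + D²
X(t) = 209*t/6 (X(t) = t*(-7/6 + 6²) = t*(-7/6 + 36) = t*(209/6) = 209*t/6)
n(w) = -3 - √w (n(w) = -3 - w*√w/w = -3 - w^(3/2)/w = -3 - √w)
h = 35
((n(X(-1)) + 6)*h)*9 = (((-3 - √((209/6)*(-1))) + 6)*35)*9 = (((-3 - √(-209/6)) + 6)*35)*9 = (((-3 - I*√1254/6) + 6)*35)*9 = ((3 - I*√1254/6)*35)*9 = (105 - 35*I*√1254/6)*9 = 945 - 105*I*√1254/2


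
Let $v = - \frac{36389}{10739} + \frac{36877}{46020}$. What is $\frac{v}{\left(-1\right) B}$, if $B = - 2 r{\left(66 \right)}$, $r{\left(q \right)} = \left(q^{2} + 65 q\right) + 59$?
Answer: $- \frac{1278599677}{8604174859800} \approx -0.0001486$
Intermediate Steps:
$r{\left(q \right)} = 59 + q^{2} + 65 q$
$v = - \frac{1278599677}{494208780}$ ($v = \left(-36389\right) \frac{1}{10739} + 36877 \cdot \frac{1}{46020} = - \frac{36389}{10739} + \frac{36877}{46020} = - \frac{1278599677}{494208780} \approx -2.5872$)
$B = -17410$ ($B = - 2 \left(59 + 66^{2} + 65 \cdot 66\right) = - 2 \left(59 + 4356 + 4290\right) = \left(-2\right) 8705 = -17410$)
$\frac{v}{\left(-1\right) B} = - \frac{1278599677}{494208780 \left(\left(-1\right) \left(-17410\right)\right)} = - \frac{1278599677}{494208780 \cdot 17410} = \left(- \frac{1278599677}{494208780}\right) \frac{1}{17410} = - \frac{1278599677}{8604174859800}$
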